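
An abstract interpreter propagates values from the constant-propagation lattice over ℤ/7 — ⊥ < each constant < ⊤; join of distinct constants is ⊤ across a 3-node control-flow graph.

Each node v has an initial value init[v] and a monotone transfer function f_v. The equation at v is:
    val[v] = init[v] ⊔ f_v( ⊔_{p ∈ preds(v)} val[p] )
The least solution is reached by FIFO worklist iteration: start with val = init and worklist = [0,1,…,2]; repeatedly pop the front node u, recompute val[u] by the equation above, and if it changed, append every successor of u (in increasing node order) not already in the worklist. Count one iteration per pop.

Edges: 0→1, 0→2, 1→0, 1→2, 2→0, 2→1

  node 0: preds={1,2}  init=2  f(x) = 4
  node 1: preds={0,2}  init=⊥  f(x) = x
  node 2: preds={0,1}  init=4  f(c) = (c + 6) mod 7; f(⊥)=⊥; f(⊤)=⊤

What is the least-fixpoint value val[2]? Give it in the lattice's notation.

Trace (5 dequeues):
  [1] u=0 | in 4 | out ⊤ | prev 2 | push {}
  [2] u=1 | in ⊤ | out ⊤ | prev ⊥ | push {0}
  [3] u=2 | in ⊤ | out ⊤ | prev 4 | push {1}
  [4] u=0 | in ⊤ | out ⊤ | ==
  [5] u=1 | in ⊤ | out ⊤ | ==

Converged values:
  [0] ⊤
  [1] ⊤
  [2] ⊤

⊤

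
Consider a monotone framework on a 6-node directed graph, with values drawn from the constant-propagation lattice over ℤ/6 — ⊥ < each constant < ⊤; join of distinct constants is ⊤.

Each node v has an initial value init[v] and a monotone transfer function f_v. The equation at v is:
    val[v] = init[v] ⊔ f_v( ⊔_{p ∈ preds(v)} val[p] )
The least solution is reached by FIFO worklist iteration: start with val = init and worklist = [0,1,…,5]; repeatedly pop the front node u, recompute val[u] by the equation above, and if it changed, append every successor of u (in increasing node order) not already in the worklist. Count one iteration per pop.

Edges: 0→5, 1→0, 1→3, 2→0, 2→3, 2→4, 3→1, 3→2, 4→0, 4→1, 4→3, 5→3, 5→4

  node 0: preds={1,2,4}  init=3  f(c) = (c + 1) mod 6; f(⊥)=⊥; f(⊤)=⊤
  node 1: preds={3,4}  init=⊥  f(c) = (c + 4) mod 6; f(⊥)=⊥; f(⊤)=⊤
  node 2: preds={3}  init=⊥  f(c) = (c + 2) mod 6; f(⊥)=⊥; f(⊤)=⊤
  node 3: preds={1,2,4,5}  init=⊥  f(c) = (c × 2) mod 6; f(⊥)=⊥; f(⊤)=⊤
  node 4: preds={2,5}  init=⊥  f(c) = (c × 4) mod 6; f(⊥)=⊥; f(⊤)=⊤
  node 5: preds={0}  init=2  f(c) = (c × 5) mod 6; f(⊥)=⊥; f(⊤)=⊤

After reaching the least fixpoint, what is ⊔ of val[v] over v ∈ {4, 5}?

Iteration log — 17 steps:
  step 1. node 0  ⊔preds=⊥  new=3  stable
  step 2. node 1  ⊔preds=⊥  new=⊥  stable
  step 3. node 2  ⊔preds=⊥  new=⊥  stable
  step 4. node 3  ⊔preds=2  new=4  old=⊥  +wl: 1,2
  step 5. node 4  ⊔preds=2  new=2  old=⊥  +wl: 0,3
  step 6. node 5  ⊔preds=3  new=⊤  old=2  +wl: 4
  step 7. node 1  ⊔preds=⊤  new=⊤  old=⊥  +wl: 
  step 8. node 2  ⊔preds=4  new=0  old=⊥  +wl: 
  step 9. node 0  ⊔preds=⊤  new=⊤  old=3  +wl: 5
  step 10. node 3  ⊔preds=⊤  new=⊤  old=4  +wl: 1,2
  step 11. node 4  ⊔preds=⊤  new=⊤  old=2  +wl: 0,3
  step 12. node 5  ⊔preds=⊤  new=⊤  stable
  step 13. node 1  ⊔preds=⊤  new=⊤  stable
  step 14. node 2  ⊔preds=⊤  new=⊤  old=0  +wl: 4
  step 15. node 0  ⊔preds=⊤  new=⊤  stable
  step 16. node 3  ⊔preds=⊤  new=⊤  stable
  step 17. node 4  ⊔preds=⊤  new=⊤  stable

Least fixpoint reached:
  node 0: ⊤
  node 1: ⊤
  node 2: ⊤
  node 3: ⊤
  node 4: ⊤
  node 5: ⊤

⊤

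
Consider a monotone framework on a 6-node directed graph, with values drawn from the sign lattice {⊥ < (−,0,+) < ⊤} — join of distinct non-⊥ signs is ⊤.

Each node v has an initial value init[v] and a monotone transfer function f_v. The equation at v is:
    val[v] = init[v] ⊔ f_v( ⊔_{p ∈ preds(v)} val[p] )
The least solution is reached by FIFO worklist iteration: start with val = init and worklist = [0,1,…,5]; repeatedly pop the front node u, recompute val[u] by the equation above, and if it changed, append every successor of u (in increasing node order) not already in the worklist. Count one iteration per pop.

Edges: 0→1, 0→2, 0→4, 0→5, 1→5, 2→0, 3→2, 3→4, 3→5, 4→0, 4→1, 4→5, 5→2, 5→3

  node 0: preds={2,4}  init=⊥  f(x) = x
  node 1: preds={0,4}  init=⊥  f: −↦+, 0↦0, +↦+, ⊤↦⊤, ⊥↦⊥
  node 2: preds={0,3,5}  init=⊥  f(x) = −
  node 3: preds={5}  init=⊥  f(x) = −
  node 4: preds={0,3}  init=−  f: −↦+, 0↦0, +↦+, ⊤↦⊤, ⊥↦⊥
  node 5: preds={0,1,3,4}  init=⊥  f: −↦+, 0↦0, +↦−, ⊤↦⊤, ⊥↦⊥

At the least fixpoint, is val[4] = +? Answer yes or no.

no

Trace (12 dequeues):
  [1] u=0 | in − | out − | prev ⊥ | push {}
  [2] u=1 | in − | out + | prev ⊥ | push {}
  [3] u=2 | in − | out − | prev ⊥ | push {0}
  [4] u=3 | in ⊥ | out − | prev ⊥ | push {2}
  [5] u=4 | in − | out ⊤ | prev − | push {1}
  [6] u=5 | in ⊤ | out ⊤ | prev ⊥ | push {3}
  [7] u=0 | in ⊤ | out ⊤ | prev − | push {4,5}
  [8] u=2 | in ⊤ | out − | ==
  [9] u=1 | in ⊤ | out ⊤ | prev + | push {}
  [10] u=3 | in ⊤ | out − | ==
  [11] u=4 | in ⊤ | out ⊤ | ==
  [12] u=5 | in ⊤ | out ⊤ | ==

Converged values:
  [0] ⊤
  [1] ⊤
  [2] −
  [3] −
  [4] ⊤
  [5] ⊤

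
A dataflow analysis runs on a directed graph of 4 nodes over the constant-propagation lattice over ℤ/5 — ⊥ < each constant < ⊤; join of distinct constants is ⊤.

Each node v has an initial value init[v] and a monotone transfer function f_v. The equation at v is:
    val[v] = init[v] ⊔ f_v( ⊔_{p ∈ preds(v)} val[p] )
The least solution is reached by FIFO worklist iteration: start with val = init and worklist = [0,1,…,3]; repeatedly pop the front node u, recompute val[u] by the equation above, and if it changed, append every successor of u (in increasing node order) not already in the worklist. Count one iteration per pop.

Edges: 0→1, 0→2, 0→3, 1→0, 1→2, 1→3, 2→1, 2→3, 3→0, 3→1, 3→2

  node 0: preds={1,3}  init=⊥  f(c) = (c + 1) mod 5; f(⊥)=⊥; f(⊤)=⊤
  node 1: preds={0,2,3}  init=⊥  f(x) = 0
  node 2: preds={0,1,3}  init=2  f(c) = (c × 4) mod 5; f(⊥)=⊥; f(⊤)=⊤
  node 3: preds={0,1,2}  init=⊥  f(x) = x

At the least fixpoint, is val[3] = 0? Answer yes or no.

no

Trace (8 dequeues):
  [1] u=0 | in ⊥ | out ⊥ | ==
  [2] u=1 | in 2 | out 0 | prev ⊥ | push {0}
  [3] u=2 | in 0 | out ⊤ | prev 2 | push {1}
  [4] u=3 | in ⊤ | out ⊤ | prev ⊥ | push {2}
  [5] u=0 | in ⊤ | out ⊤ | prev ⊥ | push {3}
  [6] u=1 | in ⊤ | out 0 | ==
  [7] u=2 | in ⊤ | out ⊤ | ==
  [8] u=3 | in ⊤ | out ⊤ | ==

Converged values:
  [0] ⊤
  [1] 0
  [2] ⊤
  [3] ⊤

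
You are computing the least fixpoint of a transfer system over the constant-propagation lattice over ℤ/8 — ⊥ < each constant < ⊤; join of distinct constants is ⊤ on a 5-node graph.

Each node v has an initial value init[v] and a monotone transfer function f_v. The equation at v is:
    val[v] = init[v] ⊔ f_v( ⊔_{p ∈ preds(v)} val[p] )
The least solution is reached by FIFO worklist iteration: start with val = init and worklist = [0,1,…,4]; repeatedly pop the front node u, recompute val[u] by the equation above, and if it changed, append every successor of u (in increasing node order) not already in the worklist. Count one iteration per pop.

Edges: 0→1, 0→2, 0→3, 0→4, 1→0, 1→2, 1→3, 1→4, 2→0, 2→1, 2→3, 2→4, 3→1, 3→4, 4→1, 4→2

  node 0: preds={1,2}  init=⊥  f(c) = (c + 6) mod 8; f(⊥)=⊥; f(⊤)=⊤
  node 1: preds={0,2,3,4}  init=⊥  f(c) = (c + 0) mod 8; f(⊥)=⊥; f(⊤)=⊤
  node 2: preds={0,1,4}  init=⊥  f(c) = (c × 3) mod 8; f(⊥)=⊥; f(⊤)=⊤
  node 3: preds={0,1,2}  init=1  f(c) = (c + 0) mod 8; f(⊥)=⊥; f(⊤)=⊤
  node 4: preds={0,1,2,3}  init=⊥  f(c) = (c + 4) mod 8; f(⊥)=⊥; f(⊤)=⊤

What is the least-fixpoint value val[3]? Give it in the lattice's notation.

Iteration log — 12 steps:
  step 1. node 0  ⊔preds=⊥  new=⊥  stable
  step 2. node 1  ⊔preds=1  new=1  old=⊥  +wl: 0
  step 3. node 2  ⊔preds=1  new=3  old=⊥  +wl: 1
  step 4. node 3  ⊔preds=⊤  new=⊤  old=1  +wl: 
  step 5. node 4  ⊔preds=⊤  new=⊤  old=⊥  +wl: 2
  step 6. node 0  ⊔preds=⊤  new=⊤  old=⊥  +wl: 3,4
  step 7. node 1  ⊔preds=⊤  new=⊤  old=1  +wl: 0
  step 8. node 2  ⊔preds=⊤  new=⊤  old=3  +wl: 1
  step 9. node 3  ⊔preds=⊤  new=⊤  stable
  step 10. node 4  ⊔preds=⊤  new=⊤  stable
  step 11. node 0  ⊔preds=⊤  new=⊤  stable
  step 12. node 1  ⊔preds=⊤  new=⊤  stable

Least fixpoint reached:
  node 0: ⊤
  node 1: ⊤
  node 2: ⊤
  node 3: ⊤
  node 4: ⊤

⊤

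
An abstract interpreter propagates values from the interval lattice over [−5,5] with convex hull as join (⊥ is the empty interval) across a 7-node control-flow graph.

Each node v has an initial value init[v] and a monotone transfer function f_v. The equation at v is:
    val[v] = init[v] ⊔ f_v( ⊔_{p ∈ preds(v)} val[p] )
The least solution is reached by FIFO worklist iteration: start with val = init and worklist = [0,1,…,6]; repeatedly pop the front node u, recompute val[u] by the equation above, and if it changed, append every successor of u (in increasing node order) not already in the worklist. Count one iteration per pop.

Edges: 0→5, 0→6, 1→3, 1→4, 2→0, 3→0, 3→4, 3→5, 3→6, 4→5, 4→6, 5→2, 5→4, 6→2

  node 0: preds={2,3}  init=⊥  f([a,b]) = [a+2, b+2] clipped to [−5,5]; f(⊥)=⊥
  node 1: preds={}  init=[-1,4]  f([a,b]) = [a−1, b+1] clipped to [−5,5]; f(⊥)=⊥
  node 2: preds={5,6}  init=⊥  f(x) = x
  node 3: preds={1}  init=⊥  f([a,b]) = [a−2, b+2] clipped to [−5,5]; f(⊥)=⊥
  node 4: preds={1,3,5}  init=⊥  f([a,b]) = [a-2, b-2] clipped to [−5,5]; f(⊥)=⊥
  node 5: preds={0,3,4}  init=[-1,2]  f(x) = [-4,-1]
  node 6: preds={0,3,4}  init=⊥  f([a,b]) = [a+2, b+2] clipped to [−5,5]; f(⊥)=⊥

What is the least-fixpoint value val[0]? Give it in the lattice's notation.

[-2,5]

Iteration log — 15 steps:
  step 1. node 0  ⊔preds=⊥  new=⊥  stable
  step 2. node 1  ⊔preds=⊥  new=[-1,4]  stable
  step 3. node 2  ⊔preds=[-1,2]  new=[-1,2]  old=⊥  +wl: 0
  step 4. node 3  ⊔preds=[-1,4]  new=[-3,5]  old=⊥  +wl: 
  step 5. node 4  ⊔preds=[-3,5]  new=[-5,3]  old=⊥  +wl: 
  step 6. node 5  ⊔preds=[-5,5]  new=[-4,2]  old=[-1,2]  +wl: 2,4
  step 7. node 6  ⊔preds=[-5,5]  new=[-3,5]  old=⊥  +wl: 
  step 8. node 0  ⊔preds=[-3,5]  new=[-1,5]  old=⊥  +wl: 5,6
  step 9. node 2  ⊔preds=[-4,5]  new=[-4,5]  old=[-1,2]  +wl: 0
  step 10. node 4  ⊔preds=[-4,5]  new=[-5,3]  stable
  step 11. node 5  ⊔preds=[-5,5]  new=[-4,2]  stable
  step 12. node 6  ⊔preds=[-5,5]  new=[-3,5]  stable
  step 13. node 0  ⊔preds=[-4,5]  new=[-2,5]  old=[-1,5]  +wl: 5,6
  step 14. node 5  ⊔preds=[-5,5]  new=[-4,2]  stable
  step 15. node 6  ⊔preds=[-5,5]  new=[-3,5]  stable

Least fixpoint reached:
  node 0: [-2,5]
  node 1: [-1,4]
  node 2: [-4,5]
  node 3: [-3,5]
  node 4: [-5,3]
  node 5: [-4,2]
  node 6: [-3,5]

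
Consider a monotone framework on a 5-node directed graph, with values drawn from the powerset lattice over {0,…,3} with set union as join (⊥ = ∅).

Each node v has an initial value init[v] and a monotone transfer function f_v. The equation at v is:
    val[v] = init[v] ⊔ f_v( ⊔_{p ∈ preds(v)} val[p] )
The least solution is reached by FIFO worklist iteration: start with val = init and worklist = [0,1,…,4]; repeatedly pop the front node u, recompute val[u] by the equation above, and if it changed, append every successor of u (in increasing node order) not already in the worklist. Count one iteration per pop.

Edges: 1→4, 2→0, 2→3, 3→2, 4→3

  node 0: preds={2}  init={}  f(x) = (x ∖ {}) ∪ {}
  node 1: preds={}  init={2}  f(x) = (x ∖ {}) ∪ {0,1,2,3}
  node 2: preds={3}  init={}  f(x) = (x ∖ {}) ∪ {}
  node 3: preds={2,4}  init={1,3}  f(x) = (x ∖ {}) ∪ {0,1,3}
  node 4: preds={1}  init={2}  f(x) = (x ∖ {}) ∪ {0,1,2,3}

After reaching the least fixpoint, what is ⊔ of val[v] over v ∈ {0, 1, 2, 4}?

Worklist (9 pops):
  #1 pop 0: in={} → {} (no change)
  #2 pop 1: in={} → {0,1,2,3} (was {2}); enqueue []
  #3 pop 2: in={1,3} → {1,3} (was {}); enqueue [0]
  #4 pop 3: in={1,2,3} → {0,1,2,3} (was {1,3}); enqueue [2]
  #5 pop 4: in={0,1,2,3} → {0,1,2,3} (was {2}); enqueue [3]
  #6 pop 0: in={1,3} → {1,3} (was {}); enqueue []
  #7 pop 2: in={0,1,2,3} → {0,1,2,3} (was {1,3}); enqueue [0]
  #8 pop 3: in={0,1,2,3} → {0,1,2,3} (no change)
  #9 pop 0: in={0,1,2,3} → {0,1,2,3} (was {1,3}); enqueue []

Fixpoint:
  val[0] = {0,1,2,3}
  val[1] = {0,1,2,3}
  val[2] = {0,1,2,3}
  val[3] = {0,1,2,3}
  val[4] = {0,1,2,3}

{0,1,2,3}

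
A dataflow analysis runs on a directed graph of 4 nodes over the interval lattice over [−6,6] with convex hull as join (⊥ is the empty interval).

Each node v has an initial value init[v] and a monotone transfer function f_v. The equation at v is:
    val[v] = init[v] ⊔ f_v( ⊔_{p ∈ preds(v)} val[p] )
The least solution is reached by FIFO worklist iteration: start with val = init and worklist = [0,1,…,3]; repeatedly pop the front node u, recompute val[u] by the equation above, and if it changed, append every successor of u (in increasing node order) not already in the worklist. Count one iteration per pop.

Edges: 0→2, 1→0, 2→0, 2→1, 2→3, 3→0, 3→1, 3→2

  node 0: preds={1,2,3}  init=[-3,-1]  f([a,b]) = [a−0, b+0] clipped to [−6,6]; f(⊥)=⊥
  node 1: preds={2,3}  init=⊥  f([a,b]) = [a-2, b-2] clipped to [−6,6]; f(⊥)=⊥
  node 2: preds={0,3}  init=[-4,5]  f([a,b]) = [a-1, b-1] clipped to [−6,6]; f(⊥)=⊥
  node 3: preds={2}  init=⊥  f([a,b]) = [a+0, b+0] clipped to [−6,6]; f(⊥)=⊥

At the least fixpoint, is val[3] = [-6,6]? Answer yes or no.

Trace (13 dequeues):
  [1] u=0 | in [-4,5] | out [-4,5] | prev [-3,-1] | push {}
  [2] u=1 | in [-4,5] | out [-6,3] | prev ⊥ | push {0}
  [3] u=2 | in [-4,5] | out [-5,5] | prev [-4,5] | push {1}
  [4] u=3 | in [-5,5] | out [-5,5] | prev ⊥ | push {2}
  [5] u=0 | in [-6,5] | out [-6,5] | prev [-4,5] | push {}
  [6] u=1 | in [-5,5] | out [-6,3] | ==
  [7] u=2 | in [-6,5] | out [-6,5] | prev [-5,5] | push {0,1,3}
  [8] u=0 | in [-6,5] | out [-6,5] | ==
  [9] u=1 | in [-6,5] | out [-6,3] | ==
  [10] u=3 | in [-6,5] | out [-6,5] | prev [-5,5] | push {0,1,2}
  [11] u=0 | in [-6,5] | out [-6,5] | ==
  [12] u=1 | in [-6,5] | out [-6,3] | ==
  [13] u=2 | in [-6,5] | out [-6,5] | ==

Converged values:
  [0] [-6,5]
  [1] [-6,3]
  [2] [-6,5]
  [3] [-6,5]

no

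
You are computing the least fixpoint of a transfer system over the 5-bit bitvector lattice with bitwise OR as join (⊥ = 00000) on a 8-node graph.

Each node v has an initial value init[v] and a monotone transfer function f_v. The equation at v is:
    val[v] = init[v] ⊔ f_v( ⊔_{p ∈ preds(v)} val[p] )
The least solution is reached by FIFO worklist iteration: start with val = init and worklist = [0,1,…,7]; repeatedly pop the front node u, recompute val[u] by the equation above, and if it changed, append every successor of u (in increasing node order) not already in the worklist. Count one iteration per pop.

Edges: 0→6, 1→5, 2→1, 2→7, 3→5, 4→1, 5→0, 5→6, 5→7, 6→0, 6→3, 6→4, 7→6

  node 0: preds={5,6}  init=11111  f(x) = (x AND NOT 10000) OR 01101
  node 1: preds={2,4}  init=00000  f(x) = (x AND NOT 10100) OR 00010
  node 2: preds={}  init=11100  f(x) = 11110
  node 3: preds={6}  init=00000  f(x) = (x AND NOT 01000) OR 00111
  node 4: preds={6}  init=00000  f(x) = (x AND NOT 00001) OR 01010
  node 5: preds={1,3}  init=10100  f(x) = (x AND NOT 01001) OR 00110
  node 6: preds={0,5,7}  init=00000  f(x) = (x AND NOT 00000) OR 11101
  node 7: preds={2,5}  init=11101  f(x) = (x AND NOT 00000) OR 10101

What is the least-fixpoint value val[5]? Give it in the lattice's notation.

Trace (15 dequeues):
  [1] u=0 | in 10100 | out 11111 | ==
  [2] u=1 | in 11100 | out 01010 | prev 00000 | push {}
  [3] u=2 | in 00000 | out 11110 | prev 11100 | push {1}
  [4] u=3 | in 00000 | out 00111 | prev 00000 | push {}
  [5] u=4 | in 00000 | out 01010 | prev 00000 | push {}
  [6] u=5 | in 01111 | out 10110 | prev 10100 | push {0}
  [7] u=6 | in 11111 | out 11111 | prev 00000 | push {3,4}
  [8] u=7 | in 11110 | out 11111 | prev 11101 | push {6}
  [9] u=1 | in 11110 | out 01010 | ==
  [10] u=0 | in 11111 | out 11111 | ==
  [11] u=3 | in 11111 | out 10111 | prev 00111 | push {5}
  [12] u=4 | in 11111 | out 11110 | prev 01010 | push {1}
  [13] u=6 | in 11111 | out 11111 | ==
  [14] u=5 | in 11111 | out 10110 | ==
  [15] u=1 | in 11110 | out 01010 | ==

Converged values:
  [0] 11111
  [1] 01010
  [2] 11110
  [3] 10111
  [4] 11110
  [5] 10110
  [6] 11111
  [7] 11111

10110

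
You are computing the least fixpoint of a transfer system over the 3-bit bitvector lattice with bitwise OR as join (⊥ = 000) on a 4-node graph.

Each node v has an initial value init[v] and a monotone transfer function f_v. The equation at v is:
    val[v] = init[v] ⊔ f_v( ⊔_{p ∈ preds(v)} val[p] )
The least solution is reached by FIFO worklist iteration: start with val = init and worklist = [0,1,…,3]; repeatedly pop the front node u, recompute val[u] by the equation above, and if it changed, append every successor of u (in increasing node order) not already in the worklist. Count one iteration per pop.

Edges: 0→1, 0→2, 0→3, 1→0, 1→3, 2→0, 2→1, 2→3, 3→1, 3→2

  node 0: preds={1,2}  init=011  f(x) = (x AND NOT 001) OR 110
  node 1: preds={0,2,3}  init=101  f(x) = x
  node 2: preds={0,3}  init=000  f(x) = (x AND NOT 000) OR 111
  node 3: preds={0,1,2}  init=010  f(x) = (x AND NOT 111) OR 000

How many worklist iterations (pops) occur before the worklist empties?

6

Trace (6 dequeues):
  [1] u=0 | in 101 | out 111 | prev 011 | push {}
  [2] u=1 | in 111 | out 111 | prev 101 | push {0}
  [3] u=2 | in 111 | out 111 | prev 000 | push {1}
  [4] u=3 | in 111 | out 010 | ==
  [5] u=0 | in 111 | out 111 | ==
  [6] u=1 | in 111 | out 111 | ==

Converged values:
  [0] 111
  [1] 111
  [2] 111
  [3] 010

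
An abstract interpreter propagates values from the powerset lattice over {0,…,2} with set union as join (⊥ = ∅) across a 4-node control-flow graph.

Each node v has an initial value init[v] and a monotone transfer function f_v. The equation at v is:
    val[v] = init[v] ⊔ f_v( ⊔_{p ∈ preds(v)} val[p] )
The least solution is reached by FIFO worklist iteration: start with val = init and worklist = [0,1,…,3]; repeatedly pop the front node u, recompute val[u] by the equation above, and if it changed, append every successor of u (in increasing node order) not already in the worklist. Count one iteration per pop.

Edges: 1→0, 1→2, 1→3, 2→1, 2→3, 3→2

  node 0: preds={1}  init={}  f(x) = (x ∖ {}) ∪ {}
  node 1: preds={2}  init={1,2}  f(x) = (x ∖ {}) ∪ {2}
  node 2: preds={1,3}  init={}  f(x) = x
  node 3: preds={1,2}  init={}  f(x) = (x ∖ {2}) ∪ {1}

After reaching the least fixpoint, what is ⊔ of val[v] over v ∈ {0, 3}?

{1,2}

Trace (6 dequeues):
  [1] u=0 | in {1,2} | out {1,2} | prev {} | push {}
  [2] u=1 | in {} | out {1,2} | ==
  [3] u=2 | in {1,2} | out {1,2} | prev {} | push {1}
  [4] u=3 | in {1,2} | out {1} | prev {} | push {2}
  [5] u=1 | in {1,2} | out {1,2} | ==
  [6] u=2 | in {1,2} | out {1,2} | ==

Converged values:
  [0] {1,2}
  [1] {1,2}
  [2] {1,2}
  [3] {1}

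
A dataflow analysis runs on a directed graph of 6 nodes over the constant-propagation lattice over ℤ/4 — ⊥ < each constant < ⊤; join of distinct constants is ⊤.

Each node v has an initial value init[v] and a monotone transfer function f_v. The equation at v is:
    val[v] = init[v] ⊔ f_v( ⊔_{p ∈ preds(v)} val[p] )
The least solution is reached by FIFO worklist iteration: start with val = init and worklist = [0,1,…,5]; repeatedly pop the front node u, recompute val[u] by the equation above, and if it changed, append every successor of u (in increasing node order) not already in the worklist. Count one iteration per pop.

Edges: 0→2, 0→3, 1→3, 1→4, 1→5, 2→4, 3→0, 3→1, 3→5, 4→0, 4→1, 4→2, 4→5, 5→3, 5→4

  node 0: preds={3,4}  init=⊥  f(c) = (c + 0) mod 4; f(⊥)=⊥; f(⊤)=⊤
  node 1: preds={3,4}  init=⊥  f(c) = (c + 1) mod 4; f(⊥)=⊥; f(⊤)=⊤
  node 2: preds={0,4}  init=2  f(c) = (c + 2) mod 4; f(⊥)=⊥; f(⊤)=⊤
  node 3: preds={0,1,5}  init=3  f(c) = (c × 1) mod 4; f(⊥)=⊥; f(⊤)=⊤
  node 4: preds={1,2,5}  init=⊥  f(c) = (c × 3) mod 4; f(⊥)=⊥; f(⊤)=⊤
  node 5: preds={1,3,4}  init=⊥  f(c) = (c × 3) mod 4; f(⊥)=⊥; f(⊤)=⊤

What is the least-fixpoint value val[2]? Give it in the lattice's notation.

Iteration log — 12 steps:
  step 1. node 0  ⊔preds=3  new=3  old=⊥  +wl: 
  step 2. node 1  ⊔preds=3  new=0  old=⊥  +wl: 
  step 3. node 2  ⊔preds=3  new=⊤  old=2  +wl: 
  step 4. node 3  ⊔preds=⊤  new=⊤  old=3  +wl: 0,1
  step 5. node 4  ⊔preds=⊤  new=⊤  old=⊥  +wl: 2
  step 6. node 5  ⊔preds=⊤  new=⊤  old=⊥  +wl: 3,4
  step 7. node 0  ⊔preds=⊤  new=⊤  old=3  +wl: 
  step 8. node 1  ⊔preds=⊤  new=⊤  old=0  +wl: 5
  step 9. node 2  ⊔preds=⊤  new=⊤  stable
  step 10. node 3  ⊔preds=⊤  new=⊤  stable
  step 11. node 4  ⊔preds=⊤  new=⊤  stable
  step 12. node 5  ⊔preds=⊤  new=⊤  stable

Least fixpoint reached:
  node 0: ⊤
  node 1: ⊤
  node 2: ⊤
  node 3: ⊤
  node 4: ⊤
  node 5: ⊤

⊤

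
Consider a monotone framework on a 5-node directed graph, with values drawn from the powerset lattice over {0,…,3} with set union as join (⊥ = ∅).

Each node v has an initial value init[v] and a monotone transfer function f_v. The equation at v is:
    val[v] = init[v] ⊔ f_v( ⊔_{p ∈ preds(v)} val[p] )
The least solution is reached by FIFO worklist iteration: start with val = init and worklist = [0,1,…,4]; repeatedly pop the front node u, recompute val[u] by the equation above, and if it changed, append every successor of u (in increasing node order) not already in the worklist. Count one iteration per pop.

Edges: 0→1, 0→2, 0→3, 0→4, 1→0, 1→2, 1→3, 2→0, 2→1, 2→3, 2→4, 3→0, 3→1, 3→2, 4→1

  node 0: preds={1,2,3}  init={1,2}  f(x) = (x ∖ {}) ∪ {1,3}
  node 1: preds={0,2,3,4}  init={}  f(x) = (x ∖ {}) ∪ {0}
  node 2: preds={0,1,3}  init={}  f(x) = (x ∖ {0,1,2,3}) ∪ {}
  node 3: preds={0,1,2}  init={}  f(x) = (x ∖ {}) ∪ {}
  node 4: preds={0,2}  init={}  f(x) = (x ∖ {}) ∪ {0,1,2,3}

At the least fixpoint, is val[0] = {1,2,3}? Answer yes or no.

no

Trace (10 dequeues):
  [1] u=0 | in {} | out {1,2,3} | prev {1,2} | push {}
  [2] u=1 | in {1,2,3} | out {0,1,2,3} | prev {} | push {0}
  [3] u=2 | in {0,1,2,3} | out {} | ==
  [4] u=3 | in {0,1,2,3} | out {0,1,2,3} | prev {} | push {1,2}
  [5] u=4 | in {1,2,3} | out {0,1,2,3} | prev {} | push {}
  [6] u=0 | in {0,1,2,3} | out {0,1,2,3} | prev {1,2,3} | push {3,4}
  [7] u=1 | in {0,1,2,3} | out {0,1,2,3} | ==
  [8] u=2 | in {0,1,2,3} | out {} | ==
  [9] u=3 | in {0,1,2,3} | out {0,1,2,3} | ==
  [10] u=4 | in {0,1,2,3} | out {0,1,2,3} | ==

Converged values:
  [0] {0,1,2,3}
  [1] {0,1,2,3}
  [2] {}
  [3] {0,1,2,3}
  [4] {0,1,2,3}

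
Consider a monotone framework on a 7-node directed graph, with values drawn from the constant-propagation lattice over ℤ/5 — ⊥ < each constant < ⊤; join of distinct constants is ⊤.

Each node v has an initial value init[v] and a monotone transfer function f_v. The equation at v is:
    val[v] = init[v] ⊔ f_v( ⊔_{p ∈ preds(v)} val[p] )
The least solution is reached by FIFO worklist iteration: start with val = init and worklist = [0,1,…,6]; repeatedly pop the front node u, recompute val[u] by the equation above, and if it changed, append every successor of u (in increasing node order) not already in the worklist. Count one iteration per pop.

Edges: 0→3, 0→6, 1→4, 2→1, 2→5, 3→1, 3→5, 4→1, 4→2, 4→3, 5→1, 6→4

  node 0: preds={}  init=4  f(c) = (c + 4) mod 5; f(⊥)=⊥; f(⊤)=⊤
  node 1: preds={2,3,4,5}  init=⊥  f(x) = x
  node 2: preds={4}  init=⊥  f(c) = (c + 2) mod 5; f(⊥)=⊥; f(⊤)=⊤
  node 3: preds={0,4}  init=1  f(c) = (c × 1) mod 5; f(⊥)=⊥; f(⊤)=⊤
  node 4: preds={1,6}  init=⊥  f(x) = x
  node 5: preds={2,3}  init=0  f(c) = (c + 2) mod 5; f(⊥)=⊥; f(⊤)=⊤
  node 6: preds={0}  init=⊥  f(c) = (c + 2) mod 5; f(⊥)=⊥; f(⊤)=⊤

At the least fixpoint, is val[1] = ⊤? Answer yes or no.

yes

Iteration log — 13 steps:
  step 1. node 0  ⊔preds=⊥  new=4  stable
  step 2. node 1  ⊔preds=⊤  new=⊤  old=⊥  +wl: 
  step 3. node 2  ⊔preds=⊥  new=⊥  stable
  step 4. node 3  ⊔preds=4  new=⊤  old=1  +wl: 1
  step 5. node 4  ⊔preds=⊤  new=⊤  old=⊥  +wl: 2,3
  step 6. node 5  ⊔preds=⊤  new=⊤  old=0  +wl: 
  step 7. node 6  ⊔preds=4  new=1  old=⊥  +wl: 4
  step 8. node 1  ⊔preds=⊤  new=⊤  stable
  step 9. node 2  ⊔preds=⊤  new=⊤  old=⊥  +wl: 1,5
  step 10. node 3  ⊔preds=⊤  new=⊤  stable
  step 11. node 4  ⊔preds=⊤  new=⊤  stable
  step 12. node 1  ⊔preds=⊤  new=⊤  stable
  step 13. node 5  ⊔preds=⊤  new=⊤  stable

Least fixpoint reached:
  node 0: 4
  node 1: ⊤
  node 2: ⊤
  node 3: ⊤
  node 4: ⊤
  node 5: ⊤
  node 6: 1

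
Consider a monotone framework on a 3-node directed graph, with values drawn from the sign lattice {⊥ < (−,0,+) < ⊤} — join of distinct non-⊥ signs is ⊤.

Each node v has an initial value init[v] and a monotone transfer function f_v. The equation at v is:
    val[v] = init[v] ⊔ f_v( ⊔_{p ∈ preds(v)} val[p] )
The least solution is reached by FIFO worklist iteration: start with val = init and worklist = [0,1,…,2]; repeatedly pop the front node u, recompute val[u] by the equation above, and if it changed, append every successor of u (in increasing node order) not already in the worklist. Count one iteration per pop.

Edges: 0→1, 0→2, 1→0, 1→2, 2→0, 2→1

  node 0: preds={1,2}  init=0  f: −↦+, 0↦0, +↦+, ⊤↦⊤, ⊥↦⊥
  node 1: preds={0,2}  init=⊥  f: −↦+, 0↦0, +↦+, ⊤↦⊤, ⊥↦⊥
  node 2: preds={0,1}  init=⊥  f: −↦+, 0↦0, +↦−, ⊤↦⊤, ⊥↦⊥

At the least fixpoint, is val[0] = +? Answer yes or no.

Worklist (5 pops):
  #1 pop 0: in=⊥ → 0 (no change)
  #2 pop 1: in=0 → 0 (was ⊥); enqueue [0]
  #3 pop 2: in=0 → 0 (was ⊥); enqueue [1]
  #4 pop 0: in=0 → 0 (no change)
  #5 pop 1: in=0 → 0 (no change)

Fixpoint:
  val[0] = 0
  val[1] = 0
  val[2] = 0

no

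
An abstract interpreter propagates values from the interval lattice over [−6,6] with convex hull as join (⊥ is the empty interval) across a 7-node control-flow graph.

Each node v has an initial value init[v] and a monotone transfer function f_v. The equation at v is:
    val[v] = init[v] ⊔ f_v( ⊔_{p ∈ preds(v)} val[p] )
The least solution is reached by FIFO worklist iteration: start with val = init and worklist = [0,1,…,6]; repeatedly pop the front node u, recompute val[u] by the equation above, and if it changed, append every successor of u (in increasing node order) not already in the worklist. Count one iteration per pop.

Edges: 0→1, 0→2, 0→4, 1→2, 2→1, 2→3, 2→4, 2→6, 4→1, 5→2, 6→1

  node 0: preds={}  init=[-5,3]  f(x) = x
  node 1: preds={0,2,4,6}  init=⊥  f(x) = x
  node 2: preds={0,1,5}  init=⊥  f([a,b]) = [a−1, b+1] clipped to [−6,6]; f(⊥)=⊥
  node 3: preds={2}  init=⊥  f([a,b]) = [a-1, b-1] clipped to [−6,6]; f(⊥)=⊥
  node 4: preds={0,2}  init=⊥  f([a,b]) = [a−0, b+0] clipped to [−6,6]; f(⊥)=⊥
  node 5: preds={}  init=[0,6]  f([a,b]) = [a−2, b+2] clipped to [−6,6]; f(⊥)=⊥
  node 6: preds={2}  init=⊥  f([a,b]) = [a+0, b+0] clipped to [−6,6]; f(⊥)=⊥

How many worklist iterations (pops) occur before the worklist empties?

Iteration log — 9 steps:
  step 1. node 0  ⊔preds=⊥  new=[-5,3]  stable
  step 2. node 1  ⊔preds=[-5,3]  new=[-5,3]  old=⊥  +wl: 
  step 3. node 2  ⊔preds=[-5,6]  new=[-6,6]  old=⊥  +wl: 1
  step 4. node 3  ⊔preds=[-6,6]  new=[-6,5]  old=⊥  +wl: 
  step 5. node 4  ⊔preds=[-6,6]  new=[-6,6]  old=⊥  +wl: 
  step 6. node 5  ⊔preds=⊥  new=[0,6]  stable
  step 7. node 6  ⊔preds=[-6,6]  new=[-6,6]  old=⊥  +wl: 
  step 8. node 1  ⊔preds=[-6,6]  new=[-6,6]  old=[-5,3]  +wl: 2
  step 9. node 2  ⊔preds=[-6,6]  new=[-6,6]  stable

Least fixpoint reached:
  node 0: [-5,3]
  node 1: [-6,6]
  node 2: [-6,6]
  node 3: [-6,5]
  node 4: [-6,6]
  node 5: [0,6]
  node 6: [-6,6]

9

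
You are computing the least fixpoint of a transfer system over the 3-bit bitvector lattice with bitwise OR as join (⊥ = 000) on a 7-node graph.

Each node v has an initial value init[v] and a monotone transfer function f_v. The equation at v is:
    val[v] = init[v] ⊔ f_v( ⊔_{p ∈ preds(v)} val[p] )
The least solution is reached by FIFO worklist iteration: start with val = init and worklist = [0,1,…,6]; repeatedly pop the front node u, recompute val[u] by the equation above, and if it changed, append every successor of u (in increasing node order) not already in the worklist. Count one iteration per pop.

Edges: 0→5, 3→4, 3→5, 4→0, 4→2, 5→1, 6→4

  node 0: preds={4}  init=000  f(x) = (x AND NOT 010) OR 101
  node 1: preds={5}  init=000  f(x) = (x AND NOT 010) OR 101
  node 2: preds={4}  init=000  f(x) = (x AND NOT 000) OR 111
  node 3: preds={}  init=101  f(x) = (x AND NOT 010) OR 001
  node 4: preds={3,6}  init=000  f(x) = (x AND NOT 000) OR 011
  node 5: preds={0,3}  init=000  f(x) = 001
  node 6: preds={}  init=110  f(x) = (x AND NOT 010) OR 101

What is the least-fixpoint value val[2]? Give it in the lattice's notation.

Trace (11 dequeues):
  [1] u=0 | in 000 | out 101 | prev 000 | push {}
  [2] u=1 | in 000 | out 101 | prev 000 | push {}
  [3] u=2 | in 000 | out 111 | prev 000 | push {}
  [4] u=3 | in 000 | out 101 | ==
  [5] u=4 | in 111 | out 111 | prev 000 | push {0,2}
  [6] u=5 | in 101 | out 001 | prev 000 | push {1}
  [7] u=6 | in 000 | out 111 | prev 110 | push {4}
  [8] u=0 | in 111 | out 101 | ==
  [9] u=2 | in 111 | out 111 | ==
  [10] u=1 | in 001 | out 101 | ==
  [11] u=4 | in 111 | out 111 | ==

Converged values:
  [0] 101
  [1] 101
  [2] 111
  [3] 101
  [4] 111
  [5] 001
  [6] 111

111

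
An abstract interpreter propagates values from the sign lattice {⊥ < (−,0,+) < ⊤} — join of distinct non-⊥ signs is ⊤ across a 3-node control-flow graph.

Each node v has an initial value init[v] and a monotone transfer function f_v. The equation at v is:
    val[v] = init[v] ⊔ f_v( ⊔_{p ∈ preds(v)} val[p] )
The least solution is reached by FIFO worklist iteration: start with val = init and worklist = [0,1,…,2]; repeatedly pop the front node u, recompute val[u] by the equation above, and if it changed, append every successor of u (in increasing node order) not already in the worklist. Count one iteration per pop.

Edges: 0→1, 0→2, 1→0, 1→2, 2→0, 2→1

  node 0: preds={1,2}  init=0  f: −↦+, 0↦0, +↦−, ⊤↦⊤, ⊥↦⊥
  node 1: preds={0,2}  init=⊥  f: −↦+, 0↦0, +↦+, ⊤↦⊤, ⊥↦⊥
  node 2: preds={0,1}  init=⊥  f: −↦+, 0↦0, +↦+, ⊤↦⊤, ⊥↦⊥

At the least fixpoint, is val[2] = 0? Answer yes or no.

Iteration log — 5 steps:
  step 1. node 0  ⊔preds=⊥  new=0  stable
  step 2. node 1  ⊔preds=0  new=0  old=⊥  +wl: 0
  step 3. node 2  ⊔preds=0  new=0  old=⊥  +wl: 1
  step 4. node 0  ⊔preds=0  new=0  stable
  step 5. node 1  ⊔preds=0  new=0  stable

Least fixpoint reached:
  node 0: 0
  node 1: 0
  node 2: 0

yes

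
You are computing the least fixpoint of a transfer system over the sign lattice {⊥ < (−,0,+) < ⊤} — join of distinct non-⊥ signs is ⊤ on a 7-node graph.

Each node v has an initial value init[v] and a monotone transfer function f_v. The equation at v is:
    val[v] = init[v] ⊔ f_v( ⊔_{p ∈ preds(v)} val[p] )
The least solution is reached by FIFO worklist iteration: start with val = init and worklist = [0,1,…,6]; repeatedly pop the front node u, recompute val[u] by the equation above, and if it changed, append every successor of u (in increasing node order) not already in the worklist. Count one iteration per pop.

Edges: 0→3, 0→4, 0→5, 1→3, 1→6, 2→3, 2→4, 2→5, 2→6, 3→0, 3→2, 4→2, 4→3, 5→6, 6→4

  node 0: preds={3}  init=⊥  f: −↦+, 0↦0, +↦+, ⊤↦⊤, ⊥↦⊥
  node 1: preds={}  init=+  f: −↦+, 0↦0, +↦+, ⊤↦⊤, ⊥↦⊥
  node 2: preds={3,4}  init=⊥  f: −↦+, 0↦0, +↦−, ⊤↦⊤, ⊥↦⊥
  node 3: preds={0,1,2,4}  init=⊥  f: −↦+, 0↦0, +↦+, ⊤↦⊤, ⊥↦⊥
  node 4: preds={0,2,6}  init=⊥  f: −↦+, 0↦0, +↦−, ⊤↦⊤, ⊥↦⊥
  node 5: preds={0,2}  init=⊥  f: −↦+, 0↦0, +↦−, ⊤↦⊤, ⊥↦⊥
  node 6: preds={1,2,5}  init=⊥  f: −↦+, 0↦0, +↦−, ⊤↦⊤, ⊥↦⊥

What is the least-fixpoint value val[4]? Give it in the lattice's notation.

⊤

Iteration log — 19 steps:
  step 1. node 0  ⊔preds=⊥  new=⊥  stable
  step 2. node 1  ⊔preds=⊥  new=+  stable
  step 3. node 2  ⊔preds=⊥  new=⊥  stable
  step 4. node 3  ⊔preds=+  new=+  old=⊥  +wl: 0,2
  step 5. node 4  ⊔preds=⊥  new=⊥  stable
  step 6. node 5  ⊔preds=⊥  new=⊥  stable
  step 7. node 6  ⊔preds=+  new=−  old=⊥  +wl: 4
  step 8. node 0  ⊔preds=+  new=+  old=⊥  +wl: 3,5
  step 9. node 2  ⊔preds=+  new=−  old=⊥  +wl: 6
  step 10. node 4  ⊔preds=⊤  new=⊤  old=⊥  +wl: 2
  step 11. node 3  ⊔preds=⊤  new=⊤  old=+  +wl: 0
  step 12. node 5  ⊔preds=⊤  new=⊤  old=⊥  +wl: 
  step 13. node 6  ⊔preds=⊤  new=⊤  old=−  +wl: 4
  step 14. node 2  ⊔preds=⊤  new=⊤  old=−  +wl: 3,5,6
  step 15. node 0  ⊔preds=⊤  new=⊤  old=+  +wl: 
  step 16. node 4  ⊔preds=⊤  new=⊤  stable
  step 17. node 3  ⊔preds=⊤  new=⊤  stable
  step 18. node 5  ⊔preds=⊤  new=⊤  stable
  step 19. node 6  ⊔preds=⊤  new=⊤  stable

Least fixpoint reached:
  node 0: ⊤
  node 1: +
  node 2: ⊤
  node 3: ⊤
  node 4: ⊤
  node 5: ⊤
  node 6: ⊤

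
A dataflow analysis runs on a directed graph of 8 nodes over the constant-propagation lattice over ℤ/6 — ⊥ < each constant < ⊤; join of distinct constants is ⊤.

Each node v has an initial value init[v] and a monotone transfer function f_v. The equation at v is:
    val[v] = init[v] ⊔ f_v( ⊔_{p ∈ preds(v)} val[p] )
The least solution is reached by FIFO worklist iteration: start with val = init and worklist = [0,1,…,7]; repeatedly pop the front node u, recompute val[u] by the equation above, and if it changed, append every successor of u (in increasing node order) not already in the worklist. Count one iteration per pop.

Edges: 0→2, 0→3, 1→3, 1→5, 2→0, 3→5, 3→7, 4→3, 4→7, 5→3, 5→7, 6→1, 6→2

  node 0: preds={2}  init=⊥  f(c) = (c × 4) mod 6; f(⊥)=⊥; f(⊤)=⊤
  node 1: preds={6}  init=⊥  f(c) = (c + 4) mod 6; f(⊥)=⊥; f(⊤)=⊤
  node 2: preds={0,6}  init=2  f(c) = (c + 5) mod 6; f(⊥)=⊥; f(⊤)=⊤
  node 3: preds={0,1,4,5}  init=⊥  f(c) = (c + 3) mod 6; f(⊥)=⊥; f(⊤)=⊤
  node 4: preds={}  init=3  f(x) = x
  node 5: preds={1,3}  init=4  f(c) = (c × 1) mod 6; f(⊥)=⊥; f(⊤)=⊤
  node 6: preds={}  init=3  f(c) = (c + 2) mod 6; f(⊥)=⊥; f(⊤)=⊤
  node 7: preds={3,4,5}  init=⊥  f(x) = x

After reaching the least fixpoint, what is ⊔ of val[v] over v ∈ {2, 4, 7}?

Worklist (11 pops):
  #1 pop 0: in=2 → 2 (was ⊥); enqueue []
  #2 pop 1: in=3 → 1 (was ⊥); enqueue []
  #3 pop 2: in=⊤ → ⊤ (was 2); enqueue [0]
  #4 pop 3: in=⊤ → ⊤ (was ⊥); enqueue []
  #5 pop 4: in=⊥ → 3 (no change)
  #6 pop 5: in=⊤ → ⊤ (was 4); enqueue [3]
  #7 pop 6: in=⊥ → 3 (no change)
  #8 pop 7: in=⊤ → ⊤ (was ⊥); enqueue []
  #9 pop 0: in=⊤ → ⊤ (was 2); enqueue [2]
  #10 pop 3: in=⊤ → ⊤ (no change)
  #11 pop 2: in=⊤ → ⊤ (no change)

Fixpoint:
  val[0] = ⊤
  val[1] = 1
  val[2] = ⊤
  val[3] = ⊤
  val[4] = 3
  val[5] = ⊤
  val[6] = 3
  val[7] = ⊤

⊤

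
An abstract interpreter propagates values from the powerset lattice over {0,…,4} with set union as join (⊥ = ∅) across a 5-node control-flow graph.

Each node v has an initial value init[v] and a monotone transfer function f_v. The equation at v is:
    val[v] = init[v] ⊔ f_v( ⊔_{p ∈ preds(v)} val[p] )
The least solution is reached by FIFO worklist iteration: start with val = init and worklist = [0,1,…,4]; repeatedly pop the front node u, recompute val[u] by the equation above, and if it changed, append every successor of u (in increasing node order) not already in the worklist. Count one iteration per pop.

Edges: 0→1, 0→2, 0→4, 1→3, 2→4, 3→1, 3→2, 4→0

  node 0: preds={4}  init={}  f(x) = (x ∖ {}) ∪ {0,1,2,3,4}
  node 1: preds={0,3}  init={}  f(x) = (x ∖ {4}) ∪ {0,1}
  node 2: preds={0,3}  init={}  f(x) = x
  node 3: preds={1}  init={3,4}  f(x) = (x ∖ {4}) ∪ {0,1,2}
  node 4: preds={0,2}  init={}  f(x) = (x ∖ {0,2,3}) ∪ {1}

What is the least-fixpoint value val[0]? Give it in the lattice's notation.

Trace (8 dequeues):
  [1] u=0 | in {} | out {0,1,2,3,4} | prev {} | push {}
  [2] u=1 | in {0,1,2,3,4} | out {0,1,2,3} | prev {} | push {}
  [3] u=2 | in {0,1,2,3,4} | out {0,1,2,3,4} | prev {} | push {}
  [4] u=3 | in {0,1,2,3} | out {0,1,2,3,4} | prev {3,4} | push {1,2}
  [5] u=4 | in {0,1,2,3,4} | out {1,4} | prev {} | push {0}
  [6] u=1 | in {0,1,2,3,4} | out {0,1,2,3} | ==
  [7] u=2 | in {0,1,2,3,4} | out {0,1,2,3,4} | ==
  [8] u=0 | in {1,4} | out {0,1,2,3,4} | ==

Converged values:
  [0] {0,1,2,3,4}
  [1] {0,1,2,3}
  [2] {0,1,2,3,4}
  [3] {0,1,2,3,4}
  [4] {1,4}

{0,1,2,3,4}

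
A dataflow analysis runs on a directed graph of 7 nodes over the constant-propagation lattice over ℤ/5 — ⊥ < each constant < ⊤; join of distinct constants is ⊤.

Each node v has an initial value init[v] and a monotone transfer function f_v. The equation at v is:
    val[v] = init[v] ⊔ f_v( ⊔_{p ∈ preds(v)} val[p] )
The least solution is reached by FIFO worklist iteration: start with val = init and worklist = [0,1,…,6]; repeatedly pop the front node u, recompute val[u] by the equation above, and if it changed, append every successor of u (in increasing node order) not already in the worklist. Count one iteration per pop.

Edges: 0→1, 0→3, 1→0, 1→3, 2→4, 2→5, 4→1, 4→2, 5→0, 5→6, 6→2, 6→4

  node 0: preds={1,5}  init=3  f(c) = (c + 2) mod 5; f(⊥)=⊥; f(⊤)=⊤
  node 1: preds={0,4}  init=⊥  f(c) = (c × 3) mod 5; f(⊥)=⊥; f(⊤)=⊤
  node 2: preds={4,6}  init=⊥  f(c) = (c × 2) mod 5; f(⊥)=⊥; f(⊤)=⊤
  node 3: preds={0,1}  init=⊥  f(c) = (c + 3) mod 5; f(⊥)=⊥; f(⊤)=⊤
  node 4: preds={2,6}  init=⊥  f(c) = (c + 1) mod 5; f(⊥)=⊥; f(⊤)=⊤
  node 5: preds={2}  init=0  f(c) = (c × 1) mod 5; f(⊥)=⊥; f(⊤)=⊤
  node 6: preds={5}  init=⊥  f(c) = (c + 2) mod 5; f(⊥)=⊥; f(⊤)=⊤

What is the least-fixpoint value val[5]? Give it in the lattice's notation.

⊤

Iteration log — 18 steps:
  step 1. node 0  ⊔preds=0  new=⊤  old=3  +wl: 
  step 2. node 1  ⊔preds=⊤  new=⊤  old=⊥  +wl: 0
  step 3. node 2  ⊔preds=⊥  new=⊥  stable
  step 4. node 3  ⊔preds=⊤  new=⊤  old=⊥  +wl: 
  step 5. node 4  ⊔preds=⊥  new=⊥  stable
  step 6. node 5  ⊔preds=⊥  new=0  stable
  step 7. node 6  ⊔preds=0  new=2  old=⊥  +wl: 2,4
  step 8. node 0  ⊔preds=⊤  new=⊤  stable
  step 9. node 2  ⊔preds=2  new=4  old=⊥  +wl: 5
  step 10. node 4  ⊔preds=⊤  new=⊤  old=⊥  +wl: 1,2
  step 11. node 5  ⊔preds=4  new=⊤  old=0  +wl: 0,6
  step 12. node 1  ⊔preds=⊤  new=⊤  stable
  step 13. node 2  ⊔preds=⊤  new=⊤  old=4  +wl: 4,5
  step 14. node 0  ⊔preds=⊤  new=⊤  stable
  step 15. node 6  ⊔preds=⊤  new=⊤  old=2  +wl: 2
  step 16. node 4  ⊔preds=⊤  new=⊤  stable
  step 17. node 5  ⊔preds=⊤  new=⊤  stable
  step 18. node 2  ⊔preds=⊤  new=⊤  stable

Least fixpoint reached:
  node 0: ⊤
  node 1: ⊤
  node 2: ⊤
  node 3: ⊤
  node 4: ⊤
  node 5: ⊤
  node 6: ⊤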